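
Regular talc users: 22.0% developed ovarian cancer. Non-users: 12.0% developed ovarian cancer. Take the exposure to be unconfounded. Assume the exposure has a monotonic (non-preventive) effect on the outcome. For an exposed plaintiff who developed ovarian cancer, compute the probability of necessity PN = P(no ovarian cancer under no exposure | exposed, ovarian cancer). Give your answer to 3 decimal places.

p₁ = 0.22, p₀ = 0.12.
Under exogeneity and monotonicity, PN = (p₁ − p₀) / p₁.
PN = (0.22 − 0.12) / 0.22 = 0.1 / 0.22 ≈ 0.4545

PN ≈ 0.455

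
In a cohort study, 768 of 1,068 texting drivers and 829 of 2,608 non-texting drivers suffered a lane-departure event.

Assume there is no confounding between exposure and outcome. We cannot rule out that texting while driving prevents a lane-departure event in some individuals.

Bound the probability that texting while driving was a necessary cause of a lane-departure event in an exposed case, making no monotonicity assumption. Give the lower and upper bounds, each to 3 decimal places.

0.558 ≤ PN ≤ 0.949

p₁ = P(outcome | exposed) = 768/1068 = 0.7191
p₀ = P(outcome | unexposed) = 829/2608 = 0.31787
Under exogeneity alone the bounds on PN are max{0,(p₁−p₀)/p₁} ≤ PN ≤ min{1,(1−p₀)/p₁}.
  lower = (p₁ − p₀)/p₁ = 0.40123 / 0.7191 ≈ 0.5580
  upper = min{1, (1 − p₀)/p₁} = 0.68213 / 0.7191 ≈ 0.9486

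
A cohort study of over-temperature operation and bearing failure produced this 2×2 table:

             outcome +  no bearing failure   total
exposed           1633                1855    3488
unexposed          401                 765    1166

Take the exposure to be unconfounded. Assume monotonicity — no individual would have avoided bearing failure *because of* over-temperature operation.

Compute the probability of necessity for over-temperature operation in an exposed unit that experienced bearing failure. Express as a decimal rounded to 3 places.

PN ≈ 0.265

p₁ = P(outcome | exposed) = 1633/3488 = 0.46818
p₀ = P(outcome | unexposed) = 401/1166 = 0.34391
Under exogeneity and monotonicity, PN = (p₁ − p₀) / p₁.
PN = (0.46818 − 0.34391) / 0.46818 = 0.12427 / 0.46818 ≈ 0.2654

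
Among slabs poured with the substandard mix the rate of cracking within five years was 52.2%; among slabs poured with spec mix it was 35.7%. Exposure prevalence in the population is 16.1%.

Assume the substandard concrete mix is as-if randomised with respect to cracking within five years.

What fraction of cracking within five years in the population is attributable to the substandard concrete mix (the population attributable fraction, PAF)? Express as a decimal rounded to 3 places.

p₁ = 0.522, p₀ = 0.357.
Overall risk P(Y=1) = π·p₁ + (1−π)·p₀ = 0.161×0.522 + 0.839×0.357 = 0.38357.
Under exogeneity, PAF = [P(Y=1) − p₀] / P(Y=1).
PAF = (0.38357 − 0.357) / 0.38357 ≈ 0.0693

PAF ≈ 0.069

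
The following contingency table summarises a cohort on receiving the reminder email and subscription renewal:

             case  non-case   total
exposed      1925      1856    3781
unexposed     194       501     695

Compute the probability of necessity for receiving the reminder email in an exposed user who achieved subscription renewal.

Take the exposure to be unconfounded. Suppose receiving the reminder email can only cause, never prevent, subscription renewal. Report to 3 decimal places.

p₁ = P(outcome | exposed) = 1925/3781 = 0.50912
p₀ = P(outcome | unexposed) = 194/695 = 0.27914
Under exogeneity and monotonicity, PN = (p₁ − p₀)/p₁.
PN = (0.50912 − 0.27914) / 0.50912 ≈ 0.4517

PN ≈ 0.452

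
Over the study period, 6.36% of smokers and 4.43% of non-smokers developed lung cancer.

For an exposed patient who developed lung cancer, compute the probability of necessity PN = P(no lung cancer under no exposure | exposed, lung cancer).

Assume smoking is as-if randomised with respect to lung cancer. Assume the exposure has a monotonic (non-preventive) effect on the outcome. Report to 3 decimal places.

p₁ = 0.0636, p₀ = 0.0443.
Under exogeneity and monotonicity, PN = (p₁ − p₀) / p₁.
PN = (0.0636 − 0.0443) / 0.0636 = 0.0193 / 0.0636 ≈ 0.3035

PN ≈ 0.303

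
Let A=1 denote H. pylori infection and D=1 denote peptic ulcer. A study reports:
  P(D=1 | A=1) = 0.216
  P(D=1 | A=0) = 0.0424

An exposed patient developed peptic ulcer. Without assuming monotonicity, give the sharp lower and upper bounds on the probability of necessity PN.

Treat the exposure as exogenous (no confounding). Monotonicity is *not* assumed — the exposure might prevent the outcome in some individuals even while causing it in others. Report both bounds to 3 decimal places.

0.804 ≤ PN ≤ 1.000

Let p₁ = 0.216, p₀ = 0.0424.
Under exogeneity alone the bounds on PN are max{0,(p₁−p₀)/p₁} ≤ PN ≤ min{1,(1−p₀)/p₁}.
  lower = (p₁ − p₀)/p₁ = 0.1736 / 0.216 ≈ 0.8037
  upper = min{1, (1 − p₀)/p₁} = 0.9576 / 0.216 ≈ 4.4333 → capped at 1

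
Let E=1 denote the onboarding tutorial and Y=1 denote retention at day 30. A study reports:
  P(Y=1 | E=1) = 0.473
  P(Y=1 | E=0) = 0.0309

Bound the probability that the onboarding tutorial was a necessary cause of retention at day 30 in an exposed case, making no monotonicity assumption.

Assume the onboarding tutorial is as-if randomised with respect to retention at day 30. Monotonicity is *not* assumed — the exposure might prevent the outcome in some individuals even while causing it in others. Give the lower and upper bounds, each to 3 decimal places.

Let p₁ = 0.473, p₀ = 0.0309.
Under exogeneity alone the bounds on PN are max{0,(p₁−p₀)/p₁} ≤ PN ≤ min{1,(1−p₀)/p₁}.
  lower = (p₁ − p₀)/p₁ = 0.4421 / 0.473 ≈ 0.9347
  upper = min{1, (1 − p₀)/p₁} = 0.9691 / 0.473 ≈ 2.0488 → capped at 1

0.935 ≤ PN ≤ 1.000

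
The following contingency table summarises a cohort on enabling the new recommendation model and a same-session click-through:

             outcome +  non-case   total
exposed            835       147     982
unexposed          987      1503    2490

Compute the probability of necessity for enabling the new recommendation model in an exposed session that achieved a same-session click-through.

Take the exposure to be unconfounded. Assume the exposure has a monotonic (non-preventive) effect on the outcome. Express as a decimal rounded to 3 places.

PN ≈ 0.534

p₁ = P(outcome | exposed) = 835/982 = 0.85031
p₀ = P(outcome | unexposed) = 987/2490 = 0.39639
Under exogeneity and monotonicity, PN = (p₁ − p₀)/p₁.
PN = (0.85031 − 0.39639) / 0.85031 ≈ 0.5338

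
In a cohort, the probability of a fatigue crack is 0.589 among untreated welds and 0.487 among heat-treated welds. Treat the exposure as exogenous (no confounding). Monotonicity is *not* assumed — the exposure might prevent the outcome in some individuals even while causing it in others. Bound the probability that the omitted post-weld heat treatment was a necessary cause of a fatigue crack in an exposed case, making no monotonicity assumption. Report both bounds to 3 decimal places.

Let p₁ = 0.589, p₀ = 0.487.
Under exogeneity alone the bounds on PN are max{0,(p₁−p₀)/p₁} ≤ PN ≤ min{1,(1−p₀)/p₁}.
  lower = (p₁ − p₀)/p₁ = 0.102 / 0.589 ≈ 0.1732
  upper = min{1, (1 − p₀)/p₁} = 0.513 / 0.589 ≈ 0.8710

0.173 ≤ PN ≤ 0.871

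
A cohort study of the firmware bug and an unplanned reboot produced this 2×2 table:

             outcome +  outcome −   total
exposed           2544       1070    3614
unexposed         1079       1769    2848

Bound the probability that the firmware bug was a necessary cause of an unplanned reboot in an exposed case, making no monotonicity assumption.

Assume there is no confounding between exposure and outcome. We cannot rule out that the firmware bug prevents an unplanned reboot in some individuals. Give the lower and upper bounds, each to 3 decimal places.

0.462 ≤ PN ≤ 0.882

p₁ = P(outcome | exposed) = 2544/3614 = 0.70393
p₀ = P(outcome | unexposed) = 1079/2848 = 0.37886
Under exogeneity alone the bounds on PN are max{0,(p₁−p₀)/p₁} ≤ PN ≤ min{1,(1−p₀)/p₁}.
  lower = (p₁ − p₀)/p₁ = 0.32507 / 0.70393 ≈ 0.4618
  upper = min{1, (1 − p₀)/p₁} = 0.62114 / 0.70393 ≈ 0.8824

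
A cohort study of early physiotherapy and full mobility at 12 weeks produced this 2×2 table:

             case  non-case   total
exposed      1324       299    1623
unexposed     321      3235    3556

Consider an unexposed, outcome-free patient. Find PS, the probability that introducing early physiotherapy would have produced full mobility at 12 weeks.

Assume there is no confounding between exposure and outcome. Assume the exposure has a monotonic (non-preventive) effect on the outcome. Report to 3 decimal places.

p₁ = P(outcome | exposed) = 1324/1623 = 0.81577
p₀ = P(outcome | unexposed) = 321/3556 = 0.09027
Under exogeneity and monotonicity, PS = (p₁ − p₀) / (1 − p₀).
PS = (0.81577 − 0.09027) / (1 − 0.09027) = 0.7255 / 0.90973 ≈ 0.7975

PS ≈ 0.797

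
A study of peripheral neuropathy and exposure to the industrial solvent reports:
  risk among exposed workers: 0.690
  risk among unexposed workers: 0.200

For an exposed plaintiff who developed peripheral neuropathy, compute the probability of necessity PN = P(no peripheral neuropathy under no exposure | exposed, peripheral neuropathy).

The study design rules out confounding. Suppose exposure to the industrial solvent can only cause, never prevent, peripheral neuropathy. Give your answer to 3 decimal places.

Let p₁ = 0.69, p₀ = 0.2.
Under exogeneity and monotonicity, PN = (p₁ − p₀) / p₁.
PN = (0.69 − 0.2) / 0.69 = 0.49 / 0.69 ≈ 0.7101

PN ≈ 0.710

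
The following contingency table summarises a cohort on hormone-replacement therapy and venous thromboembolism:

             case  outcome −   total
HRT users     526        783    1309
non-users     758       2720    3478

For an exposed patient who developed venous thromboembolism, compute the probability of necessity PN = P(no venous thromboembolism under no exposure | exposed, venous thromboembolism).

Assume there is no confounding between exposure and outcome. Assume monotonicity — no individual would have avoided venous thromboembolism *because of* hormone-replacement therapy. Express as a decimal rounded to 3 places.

p₁ = P(outcome | exposed) = 526/1309 = 0.40183
p₀ = P(outcome | unexposed) = 758/3478 = 0.21794
Under exogeneity and monotonicity, PN = (p₁ − p₀)/p₁.
PN = (0.40183 − 0.21794) / 0.40183 ≈ 0.4576

PN ≈ 0.458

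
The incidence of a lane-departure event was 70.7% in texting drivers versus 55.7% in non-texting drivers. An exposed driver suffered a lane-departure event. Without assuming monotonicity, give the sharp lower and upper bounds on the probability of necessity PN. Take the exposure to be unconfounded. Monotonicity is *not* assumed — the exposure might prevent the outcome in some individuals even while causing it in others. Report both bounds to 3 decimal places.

p₁ = 0.707, p₀ = 0.557.
Under exogeneity alone the bounds on PN are max{0,(p₁−p₀)/p₁} ≤ PN ≤ min{1,(1−p₀)/p₁}.
  lower = (p₁ − p₀)/p₁ = 0.15 / 0.707 ≈ 0.2122
  upper = min{1, (1 − p₀)/p₁} = 0.443 / 0.707 ≈ 0.6266

0.212 ≤ PN ≤ 0.627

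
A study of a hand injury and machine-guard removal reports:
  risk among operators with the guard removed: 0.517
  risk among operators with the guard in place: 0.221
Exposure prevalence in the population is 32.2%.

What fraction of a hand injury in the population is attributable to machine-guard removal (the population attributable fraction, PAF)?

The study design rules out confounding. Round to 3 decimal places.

PAF ≈ 0.301

Let p₁ = 0.517, p₀ = 0.221.
Overall risk P(Y=1) = π·p₁ + (1−π)·p₀ = 0.322×0.517 + 0.678×0.221 = 0.31631.
Under exogeneity, PAF = [P(Y=1) − p₀] / P(Y=1).
PAF = (0.31631 − 0.221) / 0.31631 ≈ 0.3013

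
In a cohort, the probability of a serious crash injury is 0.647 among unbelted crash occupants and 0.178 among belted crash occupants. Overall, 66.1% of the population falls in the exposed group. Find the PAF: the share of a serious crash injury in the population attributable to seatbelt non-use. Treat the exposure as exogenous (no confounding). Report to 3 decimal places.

PAF ≈ 0.635

Let p₁ = 0.647, p₀ = 0.178.
Overall risk P(Y=1) = π·p₁ + (1−π)·p₀ = 0.661×0.647 + 0.339×0.178 = 0.48801.
Under exogeneity, PAF = [P(Y=1) − p₀] / P(Y=1).
PAF = (0.48801 − 0.178) / 0.48801 ≈ 0.6353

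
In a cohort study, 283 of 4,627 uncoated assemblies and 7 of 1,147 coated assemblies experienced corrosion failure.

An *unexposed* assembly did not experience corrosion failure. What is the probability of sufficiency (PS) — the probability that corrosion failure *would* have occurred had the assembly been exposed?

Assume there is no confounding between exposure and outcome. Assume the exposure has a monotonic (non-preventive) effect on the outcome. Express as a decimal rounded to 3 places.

p₁ = P(outcome | exposed) = 283/4627 = 0.061163
p₀ = P(outcome | unexposed) = 7/1147 = 0.0061029
Under exogeneity and monotonicity, PS = (p₁ − p₀) / (1 − p₀).
PS = (0.061163 − 0.0061029) / (1 − 0.0061029) = 0.05506 / 0.9939 ≈ 0.0554

PS ≈ 0.055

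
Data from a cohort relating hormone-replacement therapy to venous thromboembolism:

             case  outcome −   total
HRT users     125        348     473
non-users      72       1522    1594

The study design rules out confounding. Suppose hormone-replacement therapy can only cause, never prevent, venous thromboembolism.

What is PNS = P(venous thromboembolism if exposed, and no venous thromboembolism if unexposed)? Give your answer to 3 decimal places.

PNS ≈ 0.219

p₁ = P(outcome | exposed) = 125/473 = 0.26427
p₀ = P(outcome | unexposed) = 72/1594 = 0.045169
Under exogeneity and monotonicity, PNS = p₁ − p₀.
PNS = 0.26427 − 0.045169 = 0.2191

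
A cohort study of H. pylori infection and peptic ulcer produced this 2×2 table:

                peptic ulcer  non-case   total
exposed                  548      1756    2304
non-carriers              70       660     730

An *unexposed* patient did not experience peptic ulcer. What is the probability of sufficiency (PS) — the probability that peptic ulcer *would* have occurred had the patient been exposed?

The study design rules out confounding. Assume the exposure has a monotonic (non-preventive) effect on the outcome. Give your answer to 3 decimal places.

PS ≈ 0.157

p₁ = P(outcome | exposed) = 548/2304 = 0.23785
p₀ = P(outcome | unexposed) = 70/730 = 0.09589
Under exogeneity and monotonicity, PS = (p₁ − p₀)/(1 − p₀).
PS = (0.23785 − 0.09589) / 0.90411 ≈ 0.1570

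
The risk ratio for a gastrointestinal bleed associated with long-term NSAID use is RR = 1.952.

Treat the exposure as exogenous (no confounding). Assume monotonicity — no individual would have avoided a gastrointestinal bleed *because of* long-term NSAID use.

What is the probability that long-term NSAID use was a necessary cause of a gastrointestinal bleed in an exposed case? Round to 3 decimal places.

Under exogeneity and monotonicity, PN = (RR − 1) / RR = 1 − 1/RR.
PN = (1.952 − 1) / 1.952 = 0.952 / 1.952 ≈ 0.4877

PN ≈ 0.488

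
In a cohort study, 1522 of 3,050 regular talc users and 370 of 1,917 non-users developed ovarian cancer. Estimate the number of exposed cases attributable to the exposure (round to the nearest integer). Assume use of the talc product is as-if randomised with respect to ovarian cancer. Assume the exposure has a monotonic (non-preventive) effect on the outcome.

about 933 cases

p₁ = P(outcome | exposed) = 1522/3050 = 0.49902
p₀ = P(outcome | unexposed) = 370/1917 = 0.19301
PN = (p₁ − p₀)/p₁ = (0.49902 − 0.19301) / 0.49902 ≈ 0.61322.
Attributable cases ≈ PN × (exposed cases) = 0.61322 × 1522 ≈ 933.32.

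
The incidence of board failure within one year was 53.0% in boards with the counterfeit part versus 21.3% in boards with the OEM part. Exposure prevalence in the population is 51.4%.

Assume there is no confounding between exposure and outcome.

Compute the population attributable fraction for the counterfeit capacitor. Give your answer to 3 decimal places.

p₁ = 0.53, p₀ = 0.213.
Overall risk P(Y=1) = π·p₁ + (1−π)·p₀ = 0.514×0.53 + 0.486×0.213 = 0.37594.
Under exogeneity, PAF = [P(Y=1) − p₀] / P(Y=1).
PAF = (0.37594 − 0.213) / 0.37594 ≈ 0.4334

PAF ≈ 0.433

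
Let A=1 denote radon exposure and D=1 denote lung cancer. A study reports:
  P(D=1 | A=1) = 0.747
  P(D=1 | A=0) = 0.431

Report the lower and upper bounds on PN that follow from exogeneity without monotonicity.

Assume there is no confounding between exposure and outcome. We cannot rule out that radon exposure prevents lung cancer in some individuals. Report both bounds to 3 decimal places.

Let p₁ = 0.747, p₀ = 0.431.
Under exogeneity alone the bounds on PN are max{0,(p₁−p₀)/p₁} ≤ PN ≤ min{1,(1−p₀)/p₁}.
  lower = (p₁ − p₀)/p₁ = 0.316 / 0.747 ≈ 0.4230
  upper = min{1, (1 − p₀)/p₁} = 0.569 / 0.747 ≈ 0.7617

0.423 ≤ PN ≤ 0.762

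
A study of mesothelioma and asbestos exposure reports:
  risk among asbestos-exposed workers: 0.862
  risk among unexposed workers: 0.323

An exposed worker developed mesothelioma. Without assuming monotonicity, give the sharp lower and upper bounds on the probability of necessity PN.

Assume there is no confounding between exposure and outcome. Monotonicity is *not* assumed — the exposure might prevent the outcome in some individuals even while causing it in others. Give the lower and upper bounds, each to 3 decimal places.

0.625 ≤ PN ≤ 0.785

Let p₁ = 0.862, p₀ = 0.323.
Under exogeneity alone the bounds on PN are max{0,(p₁−p₀)/p₁} ≤ PN ≤ min{1,(1−p₀)/p₁}.
  lower = (p₁ − p₀)/p₁ = 0.539 / 0.862 ≈ 0.6253
  upper = min{1, (1 − p₀)/p₁} = 0.677 / 0.862 ≈ 0.7854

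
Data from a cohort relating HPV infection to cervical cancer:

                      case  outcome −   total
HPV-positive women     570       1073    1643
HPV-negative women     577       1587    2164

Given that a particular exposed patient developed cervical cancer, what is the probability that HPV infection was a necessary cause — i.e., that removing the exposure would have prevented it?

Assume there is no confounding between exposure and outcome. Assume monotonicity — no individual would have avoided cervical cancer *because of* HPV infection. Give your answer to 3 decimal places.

p₁ = P(outcome | exposed) = 570/1643 = 0.34693
p₀ = P(outcome | unexposed) = 577/2164 = 0.26664
Under exogeneity and monotonicity, PN = (p₁ − p₀)/p₁.
PN = (0.34693 − 0.26664) / 0.34693 ≈ 0.2314

PN ≈ 0.231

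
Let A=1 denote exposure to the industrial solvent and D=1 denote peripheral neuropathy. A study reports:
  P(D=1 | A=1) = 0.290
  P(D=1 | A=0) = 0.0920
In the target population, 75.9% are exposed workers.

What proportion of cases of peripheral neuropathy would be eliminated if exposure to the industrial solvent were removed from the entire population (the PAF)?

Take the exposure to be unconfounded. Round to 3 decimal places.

PAF ≈ 0.620

Let p₁ = 0.29, p₀ = 0.092.
Overall risk P(Y=1) = π·p₁ + (1−π)·p₀ = 0.759×0.29 + 0.241×0.092 = 0.24228.
Under exogeneity, PAF = [P(Y=1) − p₀] / P(Y=1).
PAF = (0.24228 − 0.092) / 0.24228 ≈ 0.6203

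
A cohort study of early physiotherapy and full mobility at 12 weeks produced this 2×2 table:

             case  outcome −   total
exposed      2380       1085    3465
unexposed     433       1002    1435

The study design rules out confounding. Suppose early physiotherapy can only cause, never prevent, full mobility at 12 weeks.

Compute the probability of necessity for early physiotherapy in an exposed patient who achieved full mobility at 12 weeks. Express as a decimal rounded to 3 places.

p₁ = P(outcome | exposed) = 2380/3465 = 0.68687
p₀ = P(outcome | unexposed) = 433/1435 = 0.30174
Under exogeneity and monotonicity, PN = (p₁ − p₀) / p₁.
PN = (0.68687 − 0.30174) / 0.68687 = 0.38513 / 0.68687 ≈ 0.5607

PN ≈ 0.561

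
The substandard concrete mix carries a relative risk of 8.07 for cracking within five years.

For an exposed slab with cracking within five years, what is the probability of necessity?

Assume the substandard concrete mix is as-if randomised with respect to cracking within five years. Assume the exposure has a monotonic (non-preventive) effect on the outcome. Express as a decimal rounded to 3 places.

Under exogeneity and monotonicity, PN = (RR − 1) / RR = 1 − 1/RR.
PN = (8.07 − 1) / 8.07 = 7.07 / 8.07 ≈ 0.8761

PN ≈ 0.876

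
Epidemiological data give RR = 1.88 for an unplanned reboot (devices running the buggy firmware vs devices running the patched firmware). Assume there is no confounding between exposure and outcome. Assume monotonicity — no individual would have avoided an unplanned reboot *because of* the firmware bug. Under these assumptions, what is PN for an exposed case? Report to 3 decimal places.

PN ≈ 0.468

Under exogeneity and monotonicity, PN = (RR − 1) / RR = 1 − 1/RR.
PN = (1.88 − 1) / 1.88 = 0.88 / 1.88 ≈ 0.4681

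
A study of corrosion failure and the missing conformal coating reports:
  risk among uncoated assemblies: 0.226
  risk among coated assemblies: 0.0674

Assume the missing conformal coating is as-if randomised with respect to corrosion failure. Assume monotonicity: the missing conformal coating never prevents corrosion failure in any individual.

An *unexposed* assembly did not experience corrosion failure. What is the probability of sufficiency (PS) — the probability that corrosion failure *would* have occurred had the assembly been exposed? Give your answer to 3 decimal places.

Let p₁ = 0.226, p₀ = 0.0674.
Under exogeneity and monotonicity, PS = (p₁ − p₀) / (1 − p₀).
PS = (0.226 − 0.0674) / (1 − 0.0674) = 0.1586 / 0.9326 ≈ 0.1701

PS ≈ 0.170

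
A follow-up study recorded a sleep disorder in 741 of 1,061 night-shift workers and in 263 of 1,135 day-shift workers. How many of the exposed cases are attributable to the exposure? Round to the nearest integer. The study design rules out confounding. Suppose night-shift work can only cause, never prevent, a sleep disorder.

about 495 cases

p₁ = P(outcome | exposed) = 741/1061 = 0.6984
p₀ = P(outcome | unexposed) = 263/1135 = 0.23172
PN = (p₁ − p₀)/p₁ = (0.6984 − 0.23172) / 0.6984 ≈ 0.66821.
Attributable cases ≈ PN × (exposed cases) = 0.66821 × 741 ≈ 495.15.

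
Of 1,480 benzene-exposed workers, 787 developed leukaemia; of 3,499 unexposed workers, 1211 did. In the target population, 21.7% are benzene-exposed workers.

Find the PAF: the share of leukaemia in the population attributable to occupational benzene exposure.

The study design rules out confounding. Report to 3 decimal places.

PAF ≈ 0.104

p₁ = P(outcome | exposed) = 787/1480 = 0.53176
p₀ = P(outcome | unexposed) = 1211/3499 = 0.3461
Overall risk P(Y=1) = π·p₁ + (1−π)·p₀ = 0.217×0.53176 + 0.783×0.3461 = 0.38639.
Under exogeneity, PAF = [P(Y=1) − p₀] / P(Y=1).
PAF = (0.38639 − 0.3461) / 0.38639 ≈ 0.1043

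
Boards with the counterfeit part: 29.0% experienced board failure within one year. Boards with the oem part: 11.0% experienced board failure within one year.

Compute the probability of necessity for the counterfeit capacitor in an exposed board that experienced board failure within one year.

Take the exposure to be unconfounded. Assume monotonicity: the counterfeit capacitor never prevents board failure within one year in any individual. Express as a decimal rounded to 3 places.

PN ≈ 0.621

p₁ = 0.29, p₀ = 0.11.
Under exogeneity and monotonicity, PN = (p₁ − p₀) / p₁.
PN = (0.29 − 0.11) / 0.29 = 0.18 / 0.29 ≈ 0.6207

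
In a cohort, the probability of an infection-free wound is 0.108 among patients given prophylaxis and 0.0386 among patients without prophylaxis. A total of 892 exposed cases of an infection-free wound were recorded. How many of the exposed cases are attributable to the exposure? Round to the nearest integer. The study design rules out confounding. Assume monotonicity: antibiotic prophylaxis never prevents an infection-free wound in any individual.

about 573 cases

Let p₁ = 0.108, p₀ = 0.0386.
PN = (p₁ − p₀)/p₁ = (0.108 − 0.0386) / 0.108 ≈ 0.64259.
Attributable cases ≈ PN × (exposed cases) = 0.64259 × 892 ≈ 573.19.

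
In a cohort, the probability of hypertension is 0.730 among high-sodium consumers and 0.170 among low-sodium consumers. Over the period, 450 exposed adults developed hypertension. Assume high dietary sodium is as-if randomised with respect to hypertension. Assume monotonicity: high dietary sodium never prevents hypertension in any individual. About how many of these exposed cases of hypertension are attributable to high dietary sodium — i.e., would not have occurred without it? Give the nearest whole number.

about 345 cases

Let p₁ = 0.73, p₀ = 0.17.
PN = (p₁ − p₀)/p₁ = (0.73 − 0.17) / 0.73 ≈ 0.76712.
Attributable cases ≈ PN × (exposed cases) = 0.76712 × 450 ≈ 345.21.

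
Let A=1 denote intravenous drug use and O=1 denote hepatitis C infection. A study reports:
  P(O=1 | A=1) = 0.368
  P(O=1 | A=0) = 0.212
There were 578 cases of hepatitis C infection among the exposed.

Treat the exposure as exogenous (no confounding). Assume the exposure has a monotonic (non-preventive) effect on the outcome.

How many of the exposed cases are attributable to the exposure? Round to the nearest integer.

about 245 cases

Let p₁ = 0.368, p₀ = 0.212.
PN = (p₁ − p₀)/p₁ = (0.368 − 0.212) / 0.368 ≈ 0.42391.
Attributable cases ≈ PN × (exposed cases) = 0.42391 × 578 ≈ 245.02.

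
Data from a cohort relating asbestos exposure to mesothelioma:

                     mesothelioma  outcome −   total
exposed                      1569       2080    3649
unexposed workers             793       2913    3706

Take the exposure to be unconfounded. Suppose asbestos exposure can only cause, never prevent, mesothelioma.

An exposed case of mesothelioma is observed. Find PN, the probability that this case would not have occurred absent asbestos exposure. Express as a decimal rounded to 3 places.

p₁ = P(outcome | exposed) = 1569/3649 = 0.42998
p₀ = P(outcome | unexposed) = 793/3706 = 0.21398
Under exogeneity and monotonicity, PN = (p₁ − p₀) / p₁.
PN = (0.42998 − 0.21398) / 0.42998 = 0.216 / 0.42998 ≈ 0.5024

PN ≈ 0.502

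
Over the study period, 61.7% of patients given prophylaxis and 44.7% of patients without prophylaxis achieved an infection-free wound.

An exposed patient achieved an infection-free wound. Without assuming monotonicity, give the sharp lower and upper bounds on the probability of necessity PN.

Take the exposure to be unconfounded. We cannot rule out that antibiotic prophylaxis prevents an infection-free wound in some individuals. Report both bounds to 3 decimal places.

p₁ = 0.617, p₀ = 0.447.
Under exogeneity alone the bounds on PN are max{0,(p₁−p₀)/p₁} ≤ PN ≤ min{1,(1−p₀)/p₁}.
  lower = (p₁ − p₀)/p₁ = 0.17 / 0.617 ≈ 0.2755
  upper = min{1, (1 − p₀)/p₁} = 0.553 / 0.617 ≈ 0.8963

0.276 ≤ PN ≤ 0.896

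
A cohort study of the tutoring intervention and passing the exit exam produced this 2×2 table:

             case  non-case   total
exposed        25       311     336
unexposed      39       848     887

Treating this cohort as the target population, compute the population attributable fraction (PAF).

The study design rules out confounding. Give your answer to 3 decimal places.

p₁ = P(outcome | exposed) = 25/336 = 0.074405
p₀ = P(outcome | unexposed) = 39/887 = 0.043968
Exposure prevalence π = 336/1223 = 0.27473; overall risk P(Y=1) = 0.05233.
Under exogeneity, PAF = [P(Y=1) − p₀]/P(Y=1).
PAF = (0.05233 − 0.043968) / 0.05233 ≈ 0.1598

PAF ≈ 0.160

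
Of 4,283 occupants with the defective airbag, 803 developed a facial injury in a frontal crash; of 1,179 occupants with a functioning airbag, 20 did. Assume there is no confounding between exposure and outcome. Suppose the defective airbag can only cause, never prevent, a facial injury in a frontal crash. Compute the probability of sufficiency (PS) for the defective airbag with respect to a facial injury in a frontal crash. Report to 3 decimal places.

PS ≈ 0.173

p₁ = P(outcome | exposed) = 803/4283 = 0.18749
p₀ = P(outcome | unexposed) = 20/1179 = 0.016964
Under exogeneity and monotonicity, PS = (p₁ − p₀) / (1 − p₀).
PS = (0.18749 − 0.016964) / (1 − 0.016964) = 0.17052 / 0.98304 ≈ 0.1735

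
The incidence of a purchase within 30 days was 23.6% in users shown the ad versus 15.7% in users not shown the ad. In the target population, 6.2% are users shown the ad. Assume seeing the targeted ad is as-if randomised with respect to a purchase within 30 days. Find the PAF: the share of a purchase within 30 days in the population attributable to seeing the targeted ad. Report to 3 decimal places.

PAF ≈ 0.030

p₁ = 0.236, p₀ = 0.157.
Overall risk P(Y=1) = π·p₁ + (1−π)·p₀ = 0.062×0.236 + 0.938×0.157 = 0.1619.
Under exogeneity, PAF = [P(Y=1) − p₀] / P(Y=1).
PAF = (0.1619 − 0.157) / 0.1619 ≈ 0.0303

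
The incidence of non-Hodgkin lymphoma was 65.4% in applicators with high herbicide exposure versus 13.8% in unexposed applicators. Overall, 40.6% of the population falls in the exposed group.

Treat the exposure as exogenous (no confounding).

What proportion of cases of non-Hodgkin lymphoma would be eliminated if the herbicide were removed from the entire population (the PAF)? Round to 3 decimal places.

PAF ≈ 0.603

p₁ = 0.654, p₀ = 0.138.
Overall risk P(Y=1) = π·p₁ + (1−π)·p₀ = 0.406×0.654 + 0.594×0.138 = 0.3475.
Under exogeneity, PAF = [P(Y=1) − p₀] / P(Y=1).
PAF = (0.3475 − 0.138) / 0.3475 ≈ 0.6029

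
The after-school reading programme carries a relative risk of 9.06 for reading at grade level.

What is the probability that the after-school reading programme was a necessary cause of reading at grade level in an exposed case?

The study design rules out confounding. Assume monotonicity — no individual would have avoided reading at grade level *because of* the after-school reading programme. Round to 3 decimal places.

PN ≈ 0.890

Under exogeneity and monotonicity, PN = (RR − 1) / RR = 1 − 1/RR.
PN = (9.06 − 1) / 9.06 = 8.06 / 9.06 ≈ 0.8896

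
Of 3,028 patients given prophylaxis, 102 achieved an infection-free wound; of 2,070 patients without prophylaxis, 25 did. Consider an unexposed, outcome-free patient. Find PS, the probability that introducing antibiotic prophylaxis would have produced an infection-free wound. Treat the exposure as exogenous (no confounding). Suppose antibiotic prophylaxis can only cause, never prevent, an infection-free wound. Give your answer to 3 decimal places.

PS ≈ 0.022

p₁ = P(outcome | exposed) = 102/3028 = 0.033686
p₀ = P(outcome | unexposed) = 25/2070 = 0.012077
Under exogeneity and monotonicity, PS = (p₁ − p₀) / (1 − p₀).
PS = (0.033686 − 0.012077) / (1 − 0.012077) = 0.021608 / 0.98792 ≈ 0.0219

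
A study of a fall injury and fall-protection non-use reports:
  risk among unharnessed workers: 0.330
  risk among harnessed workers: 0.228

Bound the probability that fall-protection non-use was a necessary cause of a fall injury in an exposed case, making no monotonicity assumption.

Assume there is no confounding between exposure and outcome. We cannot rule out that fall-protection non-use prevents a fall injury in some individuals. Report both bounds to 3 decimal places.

0.309 ≤ PN ≤ 1.000

Let p₁ = 0.33, p₀ = 0.228.
Under exogeneity alone the bounds on PN are max{0,(p₁−p₀)/p₁} ≤ PN ≤ min{1,(1−p₀)/p₁}.
  lower = (p₁ − p₀)/p₁ = 0.102 / 0.33 ≈ 0.3091
  upper = min{1, (1 − p₀)/p₁} = 0.772 / 0.33 ≈ 2.3394 → capped at 1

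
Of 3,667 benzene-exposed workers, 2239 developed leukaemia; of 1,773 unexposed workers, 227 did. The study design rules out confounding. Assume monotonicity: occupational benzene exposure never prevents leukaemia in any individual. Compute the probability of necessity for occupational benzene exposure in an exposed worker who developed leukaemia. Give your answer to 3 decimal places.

PN ≈ 0.790

p₁ = P(outcome | exposed) = 2239/3667 = 0.61058
p₀ = P(outcome | unexposed) = 227/1773 = 0.12803
Under exogeneity and monotonicity, PN = (p₁ − p₀) / p₁.
PN = (0.61058 − 0.12803) / 0.61058 = 0.48255 / 0.61058 ≈ 0.7903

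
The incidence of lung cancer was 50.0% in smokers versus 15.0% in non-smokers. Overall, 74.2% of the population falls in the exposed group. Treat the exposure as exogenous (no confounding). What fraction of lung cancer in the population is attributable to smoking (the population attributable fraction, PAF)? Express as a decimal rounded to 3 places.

p₁ = 0.5, p₀ = 0.15.
Overall risk P(Y=1) = π·p₁ + (1−π)·p₀ = 0.742×0.5 + 0.258×0.15 = 0.4097.
Under exogeneity, PAF = [P(Y=1) − p₀] / P(Y=1).
PAF = (0.4097 − 0.15) / 0.4097 ≈ 0.6339

PAF ≈ 0.634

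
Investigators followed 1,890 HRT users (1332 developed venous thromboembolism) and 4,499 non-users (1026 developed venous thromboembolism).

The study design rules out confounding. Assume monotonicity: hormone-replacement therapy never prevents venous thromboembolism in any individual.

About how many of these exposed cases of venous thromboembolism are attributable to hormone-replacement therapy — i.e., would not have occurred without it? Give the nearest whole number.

p₁ = P(outcome | exposed) = 1332/1890 = 0.70476
p₀ = P(outcome | unexposed) = 1026/4499 = 0.22805
PN = (p₁ − p₀)/p₁ = (0.70476 − 0.22805) / 0.70476 ≈ 0.67641.
Attributable cases ≈ PN × (exposed cases) = 0.67641 × 1332 ≈ 900.98.

about 901 cases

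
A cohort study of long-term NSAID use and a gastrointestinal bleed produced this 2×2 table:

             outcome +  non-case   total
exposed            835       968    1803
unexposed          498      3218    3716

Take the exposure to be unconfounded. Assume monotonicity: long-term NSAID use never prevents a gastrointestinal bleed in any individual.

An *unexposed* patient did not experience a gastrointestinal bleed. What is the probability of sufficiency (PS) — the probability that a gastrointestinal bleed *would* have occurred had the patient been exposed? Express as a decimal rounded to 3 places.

PS ≈ 0.380

p₁ = P(outcome | exposed) = 835/1803 = 0.46312
p₀ = P(outcome | unexposed) = 498/3716 = 0.13402
Under exogeneity and monotonicity, PS = (p₁ − p₀) / (1 − p₀).
PS = (0.46312 − 0.13402) / (1 − 0.13402) = 0.3291 / 0.86598 ≈ 0.3800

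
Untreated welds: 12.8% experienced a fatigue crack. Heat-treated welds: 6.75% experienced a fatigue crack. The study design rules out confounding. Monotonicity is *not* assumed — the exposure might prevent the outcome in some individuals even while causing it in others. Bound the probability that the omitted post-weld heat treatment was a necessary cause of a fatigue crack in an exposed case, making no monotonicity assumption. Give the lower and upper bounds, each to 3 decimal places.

p₁ = 0.128, p₀ = 0.0675.
Under exogeneity alone the bounds on PN are max{0,(p₁−p₀)/p₁} ≤ PN ≤ min{1,(1−p₀)/p₁}.
  lower = (p₁ − p₀)/p₁ = 0.0605 / 0.128 ≈ 0.4727
  upper = min{1, (1 − p₀)/p₁} = 0.9325 / 0.128 ≈ 7.2852 → capped at 1

0.473 ≤ PN ≤ 1.000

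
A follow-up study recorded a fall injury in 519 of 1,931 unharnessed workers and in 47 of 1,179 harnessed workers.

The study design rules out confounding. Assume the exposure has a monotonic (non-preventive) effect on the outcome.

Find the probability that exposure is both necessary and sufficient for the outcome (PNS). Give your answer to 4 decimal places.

PNS ≈ 0.2289

p₁ = P(outcome | exposed) = 519/1931 = 0.26877
p₀ = P(outcome | unexposed) = 47/1179 = 0.039864
Under exogeneity and monotonicity, PNS = p₁ − p₀.
PNS = 0.26877 − 0.039864 = 0.22891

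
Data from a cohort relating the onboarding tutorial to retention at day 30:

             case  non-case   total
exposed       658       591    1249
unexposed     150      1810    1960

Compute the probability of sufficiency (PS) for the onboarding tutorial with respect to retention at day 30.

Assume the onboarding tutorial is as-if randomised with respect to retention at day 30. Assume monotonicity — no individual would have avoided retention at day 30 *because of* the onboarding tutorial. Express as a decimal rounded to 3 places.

PS ≈ 0.488

p₁ = P(outcome | exposed) = 658/1249 = 0.52682
p₀ = P(outcome | unexposed) = 150/1960 = 0.076531
Under exogeneity and monotonicity, PS = (p₁ − p₀) / (1 − p₀).
PS = (0.52682 − 0.076531) / (1 − 0.076531) = 0.45029 / 0.92347 ≈ 0.4876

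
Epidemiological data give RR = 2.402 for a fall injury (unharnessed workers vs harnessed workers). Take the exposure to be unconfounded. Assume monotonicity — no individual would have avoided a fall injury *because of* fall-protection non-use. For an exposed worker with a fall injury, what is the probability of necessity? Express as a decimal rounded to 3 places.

Under exogeneity and monotonicity, PN = (RR − 1) / RR = 1 − 1/RR.
PN = (2.402 − 1) / 2.402 = 1.402 / 2.402 ≈ 0.5837

PN ≈ 0.584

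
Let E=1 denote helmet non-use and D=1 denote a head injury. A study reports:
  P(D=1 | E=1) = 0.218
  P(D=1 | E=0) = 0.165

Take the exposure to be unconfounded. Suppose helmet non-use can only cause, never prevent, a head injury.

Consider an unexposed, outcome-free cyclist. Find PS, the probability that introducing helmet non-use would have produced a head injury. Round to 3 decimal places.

PS ≈ 0.063

Let p₁ = 0.218, p₀ = 0.165.
Under exogeneity and monotonicity, PS = (p₁ − p₀) / (1 − p₀).
PS = (0.218 − 0.165) / (1 − 0.165) = 0.053 / 0.835 ≈ 0.0635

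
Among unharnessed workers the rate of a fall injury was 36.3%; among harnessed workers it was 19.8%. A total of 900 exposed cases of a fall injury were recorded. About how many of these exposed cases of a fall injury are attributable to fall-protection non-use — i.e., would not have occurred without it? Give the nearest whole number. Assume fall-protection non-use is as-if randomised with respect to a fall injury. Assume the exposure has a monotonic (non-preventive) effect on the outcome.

p₁ = 0.363, p₀ = 0.198.
PN = (p₁ − p₀)/p₁ = (0.363 − 0.198) / 0.363 ≈ 0.45455.
Attributable cases ≈ PN × (exposed cases) = 0.45455 × 900 ≈ 409.09.

about 409 cases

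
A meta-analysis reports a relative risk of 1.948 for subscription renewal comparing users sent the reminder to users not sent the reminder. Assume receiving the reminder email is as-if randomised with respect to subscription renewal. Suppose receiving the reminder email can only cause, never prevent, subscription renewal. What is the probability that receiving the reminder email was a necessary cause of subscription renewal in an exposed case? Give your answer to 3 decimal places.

Under exogeneity and monotonicity, PN = (RR − 1) / RR = 1 − 1/RR.
PN = (1.948 − 1) / 1.948 = 0.948 / 1.948 ≈ 0.4867

PN ≈ 0.487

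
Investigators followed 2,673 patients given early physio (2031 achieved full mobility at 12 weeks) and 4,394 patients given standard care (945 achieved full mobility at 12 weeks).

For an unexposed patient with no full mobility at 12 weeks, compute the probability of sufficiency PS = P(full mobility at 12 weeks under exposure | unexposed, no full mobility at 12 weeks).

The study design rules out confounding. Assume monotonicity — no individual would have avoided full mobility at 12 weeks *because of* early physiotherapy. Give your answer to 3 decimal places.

p₁ = P(outcome | exposed) = 2031/2673 = 0.75982
p₀ = P(outcome | unexposed) = 945/4394 = 0.21507
Under exogeneity and monotonicity, PS = (p₁ − p₀) / (1 − p₀).
PS = (0.75982 − 0.21507) / (1 − 0.21507) = 0.54475 / 0.78493 ≈ 0.6940

PS ≈ 0.694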